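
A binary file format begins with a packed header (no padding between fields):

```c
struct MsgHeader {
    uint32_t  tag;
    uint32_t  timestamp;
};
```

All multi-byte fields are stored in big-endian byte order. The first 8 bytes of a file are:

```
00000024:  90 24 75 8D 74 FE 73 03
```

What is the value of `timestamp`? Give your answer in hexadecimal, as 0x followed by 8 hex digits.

0x74FE7303

`timestamp` follows `tag` (4 bytes), so it starts at byte offset 4 and occupies 4 bytes.
Bytes at offsets 4..7: 74 FE 73 03.
Big-endian stores the most-significant byte at the lowest address.
The bytes are already most-significant first: 0x74FE7303.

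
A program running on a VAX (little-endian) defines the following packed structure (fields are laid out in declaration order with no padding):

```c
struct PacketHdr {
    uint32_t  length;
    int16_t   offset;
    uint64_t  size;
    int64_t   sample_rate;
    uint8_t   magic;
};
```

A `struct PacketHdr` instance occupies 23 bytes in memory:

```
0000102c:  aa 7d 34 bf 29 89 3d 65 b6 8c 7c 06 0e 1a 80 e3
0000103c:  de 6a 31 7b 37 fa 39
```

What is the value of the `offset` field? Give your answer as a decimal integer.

`offset` follows `length` (4 bytes), so it starts at byte offset 4 and occupies 2 bytes.
Bytes at offsets 4..5: 29 89.
Little-endian: lowest address holds the least-significant byte.
Reassemble most-significant byte first: 89 29 → 0x8929.
Top bit is set, so as a signed 16-bit value this is 0x8929 − 2^16 = -30423.

-30423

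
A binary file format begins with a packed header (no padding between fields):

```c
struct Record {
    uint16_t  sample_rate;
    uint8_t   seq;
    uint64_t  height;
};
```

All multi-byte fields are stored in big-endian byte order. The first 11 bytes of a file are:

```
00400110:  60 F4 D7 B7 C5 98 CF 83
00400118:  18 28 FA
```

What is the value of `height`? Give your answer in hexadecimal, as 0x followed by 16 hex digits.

`height` follows `sample_rate` (2 B), `seq` (1 B), so it starts at offset 2 + 1 = 3 and occupies 8 bytes.
Bytes at offsets 3..10: B7 C5 98 CF 83 18 28 FA.
In big-endian order the high byte comes first in memory.
The bytes are already most-significant first: 0xB7C598CF831828FA.

0xB7C598CF831828FA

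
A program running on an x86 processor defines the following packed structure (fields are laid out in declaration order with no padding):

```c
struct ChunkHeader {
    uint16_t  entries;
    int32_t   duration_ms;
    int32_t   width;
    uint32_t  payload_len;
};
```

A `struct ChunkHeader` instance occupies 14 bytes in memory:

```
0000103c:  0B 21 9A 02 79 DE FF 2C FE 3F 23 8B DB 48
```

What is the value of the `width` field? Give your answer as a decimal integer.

1073622271

`width` follows `entries` (2 B), `duration_ms` (4 B), so it starts at offset 2 + 4 = 6 and occupies 4 bytes.
Bytes at offsets 6..9: FF 2C FE 3F.
In little-endian order the low byte comes first in memory.
Reassemble most-significant byte first: 3F FE 2C FF → 0x3FFE2CFF.
0x3FFE2CFF = 1073622271.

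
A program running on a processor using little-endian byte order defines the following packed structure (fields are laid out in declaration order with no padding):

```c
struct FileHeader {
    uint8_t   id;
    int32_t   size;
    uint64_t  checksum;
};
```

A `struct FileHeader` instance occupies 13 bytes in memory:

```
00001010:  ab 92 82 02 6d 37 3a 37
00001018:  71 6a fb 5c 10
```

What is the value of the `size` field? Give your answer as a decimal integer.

`size` follows `id` (1 byte), so it starts at byte offset 1 and occupies 4 bytes.
Bytes at offsets 1..4: 92 82 02 6D.
Little-endian stores the least-significant byte at the lowest address.
Reassemble most-significant byte first: 6D 02 82 92 → 0x6D028292.
0x6D028292 = 1828881042.

1828881042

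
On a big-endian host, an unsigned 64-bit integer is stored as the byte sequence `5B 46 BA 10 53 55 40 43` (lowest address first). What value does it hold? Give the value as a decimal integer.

6577148885101527107

Big-endian stores the most-significant byte at the lowest address.
The bytes are already most-significant first: 0x5B46BA1053554043.
0x5B46BA1053554043 = 6577148885101527107.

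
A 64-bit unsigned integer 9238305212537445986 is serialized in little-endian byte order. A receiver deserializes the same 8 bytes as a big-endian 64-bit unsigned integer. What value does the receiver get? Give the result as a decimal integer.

9238305212537445986 in 64-bit hexadecimal is 0x80350DA4E7EF1E62.
Stored little-endian, the bytes at ascending addresses are 62 1E EF E7 A4 0D 35 80.
Read back as big-endian, the last byte is least significant, giving 0x621EEFE7A40D3580.
0x621EEFE7A40D3580 = 7070352243187070336.

7070352243187070336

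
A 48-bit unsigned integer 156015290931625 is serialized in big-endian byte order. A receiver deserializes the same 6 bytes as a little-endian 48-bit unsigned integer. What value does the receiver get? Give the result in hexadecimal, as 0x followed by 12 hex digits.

156015290931625 in 48-bit hexadecimal is 0x8DE523FED9A9.
Stored big-endian, the bytes at ascending addresses are 8D E5 23 FE D9 A9.
Read back as little-endian, the first byte is least significant, giving 0xA9D9FE23E58D.

0xA9D9FE23E58D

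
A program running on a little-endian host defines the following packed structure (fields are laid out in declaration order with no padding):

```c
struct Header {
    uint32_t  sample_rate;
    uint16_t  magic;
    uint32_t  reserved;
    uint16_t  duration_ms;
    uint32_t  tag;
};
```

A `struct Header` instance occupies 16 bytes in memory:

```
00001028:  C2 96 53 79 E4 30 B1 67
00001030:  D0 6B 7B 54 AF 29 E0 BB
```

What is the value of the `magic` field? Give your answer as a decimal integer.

12516

`magic` follows `sample_rate` (4 bytes), so it starts at byte offset 4 and occupies 2 bytes.
Bytes at offsets 4..5: E4 30.
Little-endian: lowest address holds the least-significant byte.
Reassemble most-significant byte first: 30 E4 → 0x30E4.
0x30E4 = 12516.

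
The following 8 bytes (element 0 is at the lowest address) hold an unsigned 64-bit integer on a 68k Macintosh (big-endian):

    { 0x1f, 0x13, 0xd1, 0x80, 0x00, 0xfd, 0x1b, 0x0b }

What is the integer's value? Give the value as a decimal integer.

2239363787435875083

Big-endian stores the most-significant byte at the lowest address.
The bytes are already most-significant first: 0x1F13D18000FD1B0B.
0x1F13D18000FD1B0B = 2239363787435875083.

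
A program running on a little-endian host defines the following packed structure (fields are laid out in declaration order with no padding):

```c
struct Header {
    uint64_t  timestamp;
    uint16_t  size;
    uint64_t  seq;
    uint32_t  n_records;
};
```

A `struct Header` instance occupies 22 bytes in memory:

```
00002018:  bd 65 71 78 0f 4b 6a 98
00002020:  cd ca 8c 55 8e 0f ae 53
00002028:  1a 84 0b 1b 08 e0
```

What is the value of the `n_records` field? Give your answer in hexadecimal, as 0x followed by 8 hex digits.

0xE0081B0B

`n_records` follows `timestamp` (8 B), `size` (2 B), `seq` (8 B), so it starts at offset 8 + 2 + 8 = 18 and occupies 4 bytes.
Bytes at offsets 18..21: 0B 1B 08 E0.
Little-endian stores the least-significant byte at the lowest address.
Reassemble most-significant byte first: E0 08 1B 0B → 0xE0081B0B.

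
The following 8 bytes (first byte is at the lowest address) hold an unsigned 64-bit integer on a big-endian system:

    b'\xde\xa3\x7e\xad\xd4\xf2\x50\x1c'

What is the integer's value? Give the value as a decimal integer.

16042805582690930716

Big-endian: lowest address holds the most-significant byte.
The bytes are already most-significant first: 0xDEA37EADD4F2501C.
0xDEA37EADD4F2501C = 16042805582690930716.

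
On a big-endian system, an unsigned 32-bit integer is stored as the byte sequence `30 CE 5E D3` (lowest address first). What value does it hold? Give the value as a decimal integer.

Big-endian stores the most-significant byte at the lowest address.
The bytes are already most-significant first: 0x30CE5ED3.
0x30CE5ED3 = 818831059.

818831059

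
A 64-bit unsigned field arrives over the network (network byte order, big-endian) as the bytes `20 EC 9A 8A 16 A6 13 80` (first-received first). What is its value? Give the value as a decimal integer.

Big-endian stores the most-significant byte at the lowest address.
The bytes are already most-significant first: 0x20EC9A8A16A61380.
0x20EC9A8A16A61380 = 2372441021593555840.

2372441021593555840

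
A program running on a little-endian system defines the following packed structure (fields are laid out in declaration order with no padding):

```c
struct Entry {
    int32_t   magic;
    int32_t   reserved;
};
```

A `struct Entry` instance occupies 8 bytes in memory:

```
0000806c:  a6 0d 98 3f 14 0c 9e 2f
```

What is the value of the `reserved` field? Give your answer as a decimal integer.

`reserved` follows `magic` (4 bytes), so it starts at byte offset 4 and occupies 4 bytes.
Bytes at offsets 4..7: 14 0C 9E 2F.
In little-endian order the low byte comes first in memory.
Reassemble most-significant byte first: 2F 9E 0C 14 → 0x2F9E0C14.
0x2F9E0C14 = 798886932.

798886932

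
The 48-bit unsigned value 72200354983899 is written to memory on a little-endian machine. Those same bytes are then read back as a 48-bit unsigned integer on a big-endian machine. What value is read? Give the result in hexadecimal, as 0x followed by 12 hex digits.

72200354983899 in 48-bit hexadecimal is 0x41AA7482EFDB.
Stored little-endian, the bytes at ascending addresses are DB EF 82 74 AA 41.
Read back as big-endian, the last byte is least significant, giving 0xDBEF8274AA41.

0xDBEF8274AA41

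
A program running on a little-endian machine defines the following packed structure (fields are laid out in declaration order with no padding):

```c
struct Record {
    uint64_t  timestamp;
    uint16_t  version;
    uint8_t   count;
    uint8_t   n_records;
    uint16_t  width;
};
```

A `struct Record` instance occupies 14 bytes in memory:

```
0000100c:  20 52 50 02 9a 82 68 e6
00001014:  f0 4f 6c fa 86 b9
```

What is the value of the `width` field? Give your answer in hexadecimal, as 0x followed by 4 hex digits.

0xB986

`width` follows `timestamp` (8 B), `version` (2 B), `count` (1 B), `n_records` (1 B), so it starts at offset 8 + 2 + 1 + 1 = 12 and occupies 2 bytes.
Bytes at offsets 12..13: 86 B9.
Little-endian stores the least-significant byte at the lowest address.
Reassemble most-significant byte first: B9 86 → 0xB986.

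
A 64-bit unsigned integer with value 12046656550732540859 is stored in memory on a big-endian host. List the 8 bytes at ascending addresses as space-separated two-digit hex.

A7 2E 52 4E 95 8B AB BB

12046656550732540859 in hexadecimal, padded to 64 bits, is 0xA72E524E958BABBB.
Split into bytes (most-significant first): A7 2E 52 4E 95 8B AB BB.
In big-endian order the high byte comes first in memory.
So the memory order matches the most-significant-first order: A7 2E 52 4E 95 8B AB BB.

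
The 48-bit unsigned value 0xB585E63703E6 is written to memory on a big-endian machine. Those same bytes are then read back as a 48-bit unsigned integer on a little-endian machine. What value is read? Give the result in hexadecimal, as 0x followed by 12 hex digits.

0xE60337E685B5

Stored big-endian, the bytes at ascending addresses are B5 85 E6 37 03 E6.
Read back as little-endian, the first byte is least significant, giving 0xE60337E685B5.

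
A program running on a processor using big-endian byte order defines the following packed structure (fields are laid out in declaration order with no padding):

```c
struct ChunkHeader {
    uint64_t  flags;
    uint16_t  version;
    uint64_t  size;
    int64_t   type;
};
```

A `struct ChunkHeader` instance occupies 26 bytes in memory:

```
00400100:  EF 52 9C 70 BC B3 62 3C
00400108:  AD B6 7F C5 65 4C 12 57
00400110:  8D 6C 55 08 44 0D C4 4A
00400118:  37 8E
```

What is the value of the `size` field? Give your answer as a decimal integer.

`size` follows `flags` (8 B), `version` (2 B), so it starts at offset 8 + 2 = 10 and occupies 8 bytes.
Bytes at offsets 10..17: 7F C5 65 4C 12 57 8D 6C.
Big-endian: lowest address holds the most-significant byte.
The bytes are already most-significant first: 0x7FC5654C12578D6C.
0x7FC5654C12578D6C = 9206876390628494700.

9206876390628494700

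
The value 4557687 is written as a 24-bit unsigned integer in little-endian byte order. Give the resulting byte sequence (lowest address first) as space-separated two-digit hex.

4557687 in hexadecimal, padded to 24 bits, is 0x458B77.
Split into bytes (most-significant first): 45 8B 77.
In little-endian order the low byte comes first in memory.
So at ascending addresses the bytes are 77 8B 45.

77 8B 45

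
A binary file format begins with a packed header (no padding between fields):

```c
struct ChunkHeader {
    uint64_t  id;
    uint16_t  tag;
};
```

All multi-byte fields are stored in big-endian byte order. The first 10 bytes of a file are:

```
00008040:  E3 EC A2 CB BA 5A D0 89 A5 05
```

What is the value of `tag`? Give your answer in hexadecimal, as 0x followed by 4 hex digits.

`tag` follows `id` (8 bytes), so it starts at byte offset 8 and occupies 2 bytes.
Bytes at offsets 8..9: A5 05.
Big-endian: lowest address holds the most-significant byte.
The bytes are already most-significant first: 0xA505.

0xA505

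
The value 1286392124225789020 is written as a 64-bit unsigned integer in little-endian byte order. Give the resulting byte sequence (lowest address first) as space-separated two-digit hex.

5C 9C 56 46 D2 2E DA 11

1286392124225789020 in hexadecimal, padded to 64 bits, is 0x11DA2ED246569C5C.
Split into bytes (most-significant first): 11 DA 2E D2 46 56 9C 5C.
Little-endian stores the least-significant byte at the lowest address.
So at ascending addresses the bytes are 5C 9C 56 46 D2 2E DA 11.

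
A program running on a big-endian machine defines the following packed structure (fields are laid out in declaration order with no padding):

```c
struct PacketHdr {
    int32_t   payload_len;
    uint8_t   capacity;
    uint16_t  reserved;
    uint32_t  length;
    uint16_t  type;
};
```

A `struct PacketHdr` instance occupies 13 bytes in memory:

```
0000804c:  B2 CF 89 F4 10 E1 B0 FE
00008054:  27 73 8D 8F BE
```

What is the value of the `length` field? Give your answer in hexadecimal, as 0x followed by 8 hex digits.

0xFE27738D

`length` follows `payload_len` (4 B), `capacity` (1 B), `reserved` (2 B), so it starts at offset 4 + 1 + 2 = 7 and occupies 4 bytes.
Bytes at offsets 7..10: FE 27 73 8D.
Big-endian stores the most-significant byte at the lowest address.
The bytes are already most-significant first: 0xFE27738D.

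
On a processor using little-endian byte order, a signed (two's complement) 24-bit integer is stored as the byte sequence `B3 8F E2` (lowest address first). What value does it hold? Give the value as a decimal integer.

-1929293

Little-endian stores the least-significant byte at the lowest address.
Reassemble most-significant byte first: E2 8F B3 → 0xE28FB3.
Top bit is set, so as a signed 24-bit value this is 0xE28FB3 − 2^24 = -1929293.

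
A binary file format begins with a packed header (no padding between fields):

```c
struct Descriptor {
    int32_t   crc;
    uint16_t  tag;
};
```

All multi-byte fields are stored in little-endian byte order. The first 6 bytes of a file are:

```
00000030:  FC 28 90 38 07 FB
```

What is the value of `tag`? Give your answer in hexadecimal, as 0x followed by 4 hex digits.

`tag` follows `crc` (4 bytes), so it starts at byte offset 4 and occupies 2 bytes.
Bytes at offsets 4..5: 07 FB.
Little-endian: lowest address holds the least-significant byte.
Reassemble most-significant byte first: FB 07 → 0xFB07.

0xFB07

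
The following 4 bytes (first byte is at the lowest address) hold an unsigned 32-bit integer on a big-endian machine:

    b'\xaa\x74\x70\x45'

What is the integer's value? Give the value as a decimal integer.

Big-endian stores the most-significant byte at the lowest address.
The bytes are already most-significant first: 0xAA747045.
0xAA747045 = 2859757637.

2859757637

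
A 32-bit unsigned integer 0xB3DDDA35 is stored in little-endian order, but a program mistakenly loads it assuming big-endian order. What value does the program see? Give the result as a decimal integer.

903536051

Stored little-endian, the bytes at ascending addresses are 35 DA DD B3.
Read back as big-endian, the last byte is least significant, giving 0x35DADDB3.
0x35DADDB3 = 903536051.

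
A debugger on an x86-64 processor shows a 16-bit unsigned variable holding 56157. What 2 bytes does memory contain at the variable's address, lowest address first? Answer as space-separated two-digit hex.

5D DB

56157 in hexadecimal, padded to 16 bits, is 0xDB5D.
Split into bytes (most-significant first): DB 5D.
In little-endian order the low byte comes first in memory.
So at ascending addresses the bytes are 5D DB.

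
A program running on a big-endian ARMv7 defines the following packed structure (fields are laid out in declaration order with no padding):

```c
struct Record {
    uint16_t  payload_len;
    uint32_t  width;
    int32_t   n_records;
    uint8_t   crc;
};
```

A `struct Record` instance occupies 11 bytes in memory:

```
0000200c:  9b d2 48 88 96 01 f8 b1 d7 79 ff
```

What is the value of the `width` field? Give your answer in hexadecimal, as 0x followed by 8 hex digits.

0x48889601

`width` follows `payload_len` (2 bytes), so it starts at byte offset 2 and occupies 4 bytes.
Bytes at offsets 2..5: 48 88 96 01.
In big-endian order the high byte comes first in memory.
The bytes are already most-significant first: 0x48889601.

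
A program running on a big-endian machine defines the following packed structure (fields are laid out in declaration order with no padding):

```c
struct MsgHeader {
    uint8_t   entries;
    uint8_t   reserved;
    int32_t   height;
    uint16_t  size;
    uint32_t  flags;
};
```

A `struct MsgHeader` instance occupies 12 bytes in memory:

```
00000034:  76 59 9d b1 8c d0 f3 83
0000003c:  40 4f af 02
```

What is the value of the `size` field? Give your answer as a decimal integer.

62339

`size` follows `entries` (1 B), `reserved` (1 B), `height` (4 B), so it starts at offset 1 + 1 + 4 = 6 and occupies 2 bytes.
Bytes at offsets 6..7: F3 83.
Big-endian: lowest address holds the most-significant byte.
The bytes are already most-significant first: 0xF383.
0xF383 = 62339.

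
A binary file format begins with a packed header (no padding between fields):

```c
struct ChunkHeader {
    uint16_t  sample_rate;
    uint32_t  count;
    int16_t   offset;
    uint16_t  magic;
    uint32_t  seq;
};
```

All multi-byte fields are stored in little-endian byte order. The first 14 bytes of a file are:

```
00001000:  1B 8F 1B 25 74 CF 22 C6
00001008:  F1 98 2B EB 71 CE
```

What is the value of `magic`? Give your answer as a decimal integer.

39153

`magic` follows `sample_rate` (2 B), `count` (4 B), `offset` (2 B), so it starts at offset 2 + 4 + 2 = 8 and occupies 2 bytes.
Bytes at offsets 8..9: F1 98.
Little-endian: lowest address holds the least-significant byte.
Reassemble most-significant byte first: 98 F1 → 0x98F1.
0x98F1 = 39153.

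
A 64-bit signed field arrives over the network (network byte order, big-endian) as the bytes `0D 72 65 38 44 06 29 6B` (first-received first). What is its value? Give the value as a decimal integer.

Big-endian: lowest address holds the most-significant byte.
The bytes are already most-significant first: 0x0D7265384406296B.
0x0D7265384406296B = 968948162171906411.

968948162171906411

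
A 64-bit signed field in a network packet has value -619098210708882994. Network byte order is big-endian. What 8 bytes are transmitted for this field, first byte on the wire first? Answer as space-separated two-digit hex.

F7 68 85 75 1D 9D F9 CE

Two's complement of -619098210708882994 in 64 bits: 619098210708882994 = 0x08977A8AE2620632; invert → 0xF76885751D9DF9CD; add 1 → 0xF76885751D9DF9CE.
Split into bytes (most-significant first): F7 68 85 75 1D 9D F9 CE.
In big-endian order the high byte comes first in memory.
So the memory order matches the most-significant-first order: F7 68 85 75 1D 9D F9 CE.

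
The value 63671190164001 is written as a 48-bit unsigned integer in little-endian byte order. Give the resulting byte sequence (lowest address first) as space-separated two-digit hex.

21 12 AC 9A E8 39

63671190164001 in hexadecimal, padded to 48 bits, is 0x39E89AAC1221.
Split into bytes (most-significant first): 39 E8 9A AC 12 21.
In little-endian order the low byte comes first in memory.
So at ascending addresses the bytes are 21 12 AC 9A E8 39.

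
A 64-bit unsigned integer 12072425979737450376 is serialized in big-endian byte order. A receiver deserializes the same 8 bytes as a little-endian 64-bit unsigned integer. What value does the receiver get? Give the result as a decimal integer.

9846964813087869351

12072425979737450376 in 64-bit hexadecimal is 0xA789DF775372A788.
Stored big-endian, the bytes at ascending addresses are A7 89 DF 77 53 72 A7 88.
Read back as little-endian, the first byte is least significant, giving 0x88A7725377DF89A7.
0x88A7725377DF89A7 = 9846964813087869351.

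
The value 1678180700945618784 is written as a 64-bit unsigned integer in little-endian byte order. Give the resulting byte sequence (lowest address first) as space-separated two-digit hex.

60 97 C7 C4 74 18 4A 17

1678180700945618784 in hexadecimal, padded to 64 bits, is 0x174A1874C4C79760.
Split into bytes (most-significant first): 17 4A 18 74 C4 C7 97 60.
Little-endian: lowest address holds the least-significant byte.
So at ascending addresses the bytes are 60 97 C7 C4 74 18 4A 17.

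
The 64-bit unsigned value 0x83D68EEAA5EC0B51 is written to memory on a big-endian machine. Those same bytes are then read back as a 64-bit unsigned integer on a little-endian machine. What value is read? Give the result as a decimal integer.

Stored big-endian, the bytes at ascending addresses are 83 D6 8E EA A5 EC 0B 51.
Read back as little-endian, the first byte is least significant, giving 0x510BECA5EA8ED683.
0x510BECA5EA8ED683 = 5840021539164968579.

5840021539164968579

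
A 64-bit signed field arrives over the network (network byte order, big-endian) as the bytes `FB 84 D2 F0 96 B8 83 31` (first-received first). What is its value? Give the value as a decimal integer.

-322901342501174479

Big-endian stores the most-significant byte at the lowest address.
The bytes are already most-significant first: 0xFB84D2F096B88331.
Top bit is set, so as a signed 64-bit value this is 0xFB84D2F096B88331 − 2^64 = -322901342501174479.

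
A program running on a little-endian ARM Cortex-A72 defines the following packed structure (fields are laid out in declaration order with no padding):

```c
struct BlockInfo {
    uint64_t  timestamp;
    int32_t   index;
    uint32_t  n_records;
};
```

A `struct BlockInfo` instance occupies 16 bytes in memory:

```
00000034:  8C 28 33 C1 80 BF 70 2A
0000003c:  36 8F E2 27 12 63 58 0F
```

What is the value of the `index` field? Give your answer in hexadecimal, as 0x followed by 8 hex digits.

0x27E28F36

`index` follows `timestamp` (8 bytes), so it starts at byte offset 8 and occupies 4 bytes.
Bytes at offsets 8..11: 36 8F E2 27.
Little-endian stores the least-significant byte at the lowest address.
Reassemble most-significant byte first: 27 E2 8F 36 → 0x27E28F36.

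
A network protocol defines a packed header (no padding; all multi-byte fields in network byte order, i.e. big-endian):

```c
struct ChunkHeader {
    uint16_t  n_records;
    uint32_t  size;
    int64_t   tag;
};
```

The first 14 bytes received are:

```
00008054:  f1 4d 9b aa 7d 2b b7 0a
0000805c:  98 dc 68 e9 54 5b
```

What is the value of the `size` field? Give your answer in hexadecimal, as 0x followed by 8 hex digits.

`size` follows `n_records` (2 bytes), so it starts at byte offset 2 and occupies 4 bytes.
Bytes at offsets 2..5: 9B AA 7D 2B.
Big-endian: lowest address holds the most-significant byte.
The bytes are already most-significant first: 0x9BAA7D2B.

0x9BAA7D2B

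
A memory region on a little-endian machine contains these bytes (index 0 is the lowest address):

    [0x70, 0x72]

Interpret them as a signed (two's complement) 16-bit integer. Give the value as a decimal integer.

In little-endian order the low byte comes first in memory.
Reassemble most-significant byte first: 72 70 → 0x7270.
0x7270 = 29296.

29296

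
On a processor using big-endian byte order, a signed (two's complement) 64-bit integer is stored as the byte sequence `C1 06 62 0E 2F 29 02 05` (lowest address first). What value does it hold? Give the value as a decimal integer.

Big-endian stores the most-significant byte at the lowest address.
The bytes are already most-significant first: 0xC106620E2F290205.
Top bit is set, so as a signed 64-bit value this is 0xC106620E2F290205 − 2^64 = -4537831761468915195.

-4537831761468915195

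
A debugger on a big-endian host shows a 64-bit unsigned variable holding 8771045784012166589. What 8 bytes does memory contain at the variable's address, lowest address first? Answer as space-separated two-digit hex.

8771045784012166589 in hexadecimal, padded to 64 bits, is 0x79B903AB68BB95BD.
Split into bytes (most-significant first): 79 B9 03 AB 68 BB 95 BD.
In big-endian order the high byte comes first in memory.
So the memory order matches the most-significant-first order: 79 B9 03 AB 68 BB 95 BD.

79 B9 03 AB 68 BB 95 BD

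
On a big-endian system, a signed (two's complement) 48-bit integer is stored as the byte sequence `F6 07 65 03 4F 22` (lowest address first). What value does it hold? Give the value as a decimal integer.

Big-endian: lowest address holds the most-significant byte.
The bytes are already most-significant first: 0xF60765034F22.
Top bit is set, so as a signed 48-bit value this is 0xF60765034F22 − 2^48 = -10963356791006.

-10963356791006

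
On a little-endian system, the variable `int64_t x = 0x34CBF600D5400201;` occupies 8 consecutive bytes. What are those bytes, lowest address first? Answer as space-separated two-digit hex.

01 02 40 D5 00 F6 CB 34

Split into bytes (most-significant first): 34 CB F6 00 D5 40 02 01.
Little-endian stores the least-significant byte at the lowest address.
So at ascending addresses the bytes are 01 02 40 D5 00 F6 CB 34.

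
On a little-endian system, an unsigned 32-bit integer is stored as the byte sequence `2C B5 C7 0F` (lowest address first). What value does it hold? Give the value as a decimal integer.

In little-endian order the low byte comes first in memory.
Reassemble most-significant byte first: 0F C7 B5 2C → 0x0FC7B52C.
0x0FC7B52C = 264746284.

264746284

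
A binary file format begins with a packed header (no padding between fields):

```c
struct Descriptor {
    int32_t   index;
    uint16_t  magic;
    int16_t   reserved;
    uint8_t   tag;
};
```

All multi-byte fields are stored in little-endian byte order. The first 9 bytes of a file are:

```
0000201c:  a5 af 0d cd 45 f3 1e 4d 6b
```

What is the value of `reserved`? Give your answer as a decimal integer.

19742

`reserved` follows `index` (4 B), `magic` (2 B), so it starts at offset 4 + 2 = 6 and occupies 2 bytes.
Bytes at offsets 6..7: 1E 4D.
In little-endian order the low byte comes first in memory.
Reassemble most-significant byte first: 4D 1E → 0x4D1E.
0x4D1E = 19742.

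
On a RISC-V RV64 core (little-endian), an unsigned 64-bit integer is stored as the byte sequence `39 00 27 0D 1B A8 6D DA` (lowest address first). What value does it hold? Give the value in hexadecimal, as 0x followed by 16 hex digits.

Little-endian: lowest address holds the least-significant byte.
Reassemble most-significant byte first: DA 6D A8 1B 0D 27 00 39 → 0xDA6DA81B0D270039.

0xDA6DA81B0D270039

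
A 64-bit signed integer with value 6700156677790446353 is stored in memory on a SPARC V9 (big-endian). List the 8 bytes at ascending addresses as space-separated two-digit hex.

6700156677790446353 in hexadecimal, padded to 64 bits, is 0x5CFBBCFFDF293311.
Split into bytes (most-significant first): 5C FB BC FF DF 29 33 11.
Big-endian stores the most-significant byte at the lowest address.
So the memory order matches the most-significant-first order: 5C FB BC FF DF 29 33 11.

5C FB BC FF DF 29 33 11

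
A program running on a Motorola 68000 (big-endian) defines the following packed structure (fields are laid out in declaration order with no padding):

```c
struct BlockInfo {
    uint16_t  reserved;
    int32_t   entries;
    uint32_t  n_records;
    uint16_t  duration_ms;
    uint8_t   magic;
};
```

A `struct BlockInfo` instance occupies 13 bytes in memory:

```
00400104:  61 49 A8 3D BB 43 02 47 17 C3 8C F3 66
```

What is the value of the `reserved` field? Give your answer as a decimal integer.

24905

`reserved` is the first field, at byte offset 0, occupying 2 bytes.
Bytes at offsets 0..1: 61 49.
Big-endian: lowest address holds the most-significant byte.
The bytes are already most-significant first: 0x6149.
0x6149 = 24905.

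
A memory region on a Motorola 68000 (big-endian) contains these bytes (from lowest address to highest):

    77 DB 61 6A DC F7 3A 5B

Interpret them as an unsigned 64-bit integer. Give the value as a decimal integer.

In big-endian order the high byte comes first in memory.
The bytes are already most-significant first: 0x77DB616ADCF73A5B.
0x77DB616ADCF73A5B = 8636603822014675547.

8636603822014675547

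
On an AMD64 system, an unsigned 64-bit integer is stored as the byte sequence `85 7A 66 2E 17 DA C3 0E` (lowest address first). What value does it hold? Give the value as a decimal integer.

Little-endian stores the least-significant byte at the lowest address.
Reassemble most-significant byte first: 0E C3 DA 17 2E 66 7A 85 → 0x0EC3DA172E667A85.
0x0EC3DA172E667A85 = 1063933730087139973.

1063933730087139973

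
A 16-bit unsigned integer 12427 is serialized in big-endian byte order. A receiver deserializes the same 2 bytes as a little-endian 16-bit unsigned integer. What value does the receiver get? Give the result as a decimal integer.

12427 in 16-bit hexadecimal is 0x308B.
Stored big-endian, the bytes at ascending addresses are 30 8B.
Read back as little-endian, the first byte is least significant, giving 0x8B30.
0x8B30 = 35632.

35632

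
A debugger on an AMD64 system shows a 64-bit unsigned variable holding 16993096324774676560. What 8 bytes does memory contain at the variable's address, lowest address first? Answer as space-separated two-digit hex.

50 C8 30 F8 12 9B D3 EB

16993096324774676560 in hexadecimal, padded to 64 bits, is 0xEBD39B12F830C850.
Split into bytes (most-significant first): EB D3 9B 12 F8 30 C8 50.
In little-endian order the low byte comes first in memory.
So at ascending addresses the bytes are 50 C8 30 F8 12 9B D3 EB.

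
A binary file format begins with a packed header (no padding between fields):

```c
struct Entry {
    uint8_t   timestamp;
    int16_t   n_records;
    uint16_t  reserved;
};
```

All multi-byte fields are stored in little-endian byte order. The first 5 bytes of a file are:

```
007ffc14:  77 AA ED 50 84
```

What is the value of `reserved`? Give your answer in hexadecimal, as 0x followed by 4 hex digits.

`reserved` follows `timestamp` (1 B), `n_records` (2 B), so it starts at offset 1 + 2 = 3 and occupies 2 bytes.
Bytes at offsets 3..4: 50 84.
Little-endian: lowest address holds the least-significant byte.
Reassemble most-significant byte first: 84 50 → 0x8450.

0x8450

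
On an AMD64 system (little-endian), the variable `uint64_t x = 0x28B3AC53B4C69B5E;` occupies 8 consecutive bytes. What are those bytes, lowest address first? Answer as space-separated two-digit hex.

5E 9B C6 B4 53 AC B3 28

Split into bytes (most-significant first): 28 B3 AC 53 B4 C6 9B 5E.
Little-endian: lowest address holds the least-significant byte.
So at ascending addresses the bytes are 5E 9B C6 B4 53 AC B3 28.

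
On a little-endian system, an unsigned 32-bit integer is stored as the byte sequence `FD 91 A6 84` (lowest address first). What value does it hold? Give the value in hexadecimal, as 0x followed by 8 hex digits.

Little-endian: lowest address holds the least-significant byte.
Reassemble most-significant byte first: 84 A6 91 FD → 0x84A691FD.

0x84A691FD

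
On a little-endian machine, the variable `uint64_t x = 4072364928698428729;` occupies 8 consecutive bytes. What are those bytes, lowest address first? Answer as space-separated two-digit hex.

39 2D D4 8A 53 F2 83 38

4072364928698428729 in hexadecimal, padded to 64 bits, is 0x3883F2538AD42D39.
Split into bytes (most-significant first): 38 83 F2 53 8A D4 2D 39.
Little-endian: lowest address holds the least-significant byte.
So at ascending addresses the bytes are 39 2D D4 8A 53 F2 83 38.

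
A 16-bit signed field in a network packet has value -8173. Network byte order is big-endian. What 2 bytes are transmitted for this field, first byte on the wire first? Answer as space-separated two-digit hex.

Two's complement of -8173 in 16 bits: 8173 = 0x1FED; invert → 0xE012; add 1 → 0xE013.
Split into bytes (most-significant first): E0 13.
In big-endian order the high byte comes first in memory.
So the memory order matches the most-significant-first order: E0 13.

E0 13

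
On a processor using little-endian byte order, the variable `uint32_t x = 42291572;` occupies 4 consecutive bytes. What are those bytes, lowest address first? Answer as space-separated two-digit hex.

74 51 85 02

42291572 in hexadecimal, padded to 32 bits, is 0x02855174.
Split into bytes (most-significant first): 02 85 51 74.
Little-endian: lowest address holds the least-significant byte.
So at ascending addresses the bytes are 74 51 85 02.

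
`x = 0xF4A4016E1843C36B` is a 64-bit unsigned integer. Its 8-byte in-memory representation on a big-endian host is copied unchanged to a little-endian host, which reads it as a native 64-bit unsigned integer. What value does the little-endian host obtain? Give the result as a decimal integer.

7765123954720744692

Stored big-endian, the bytes at ascending addresses are F4 A4 01 6E 18 43 C3 6B.
Read back as little-endian, the first byte is least significant, giving 0x6BC343186E01A4F4.
0x6BC343186E01A4F4 = 7765123954720744692.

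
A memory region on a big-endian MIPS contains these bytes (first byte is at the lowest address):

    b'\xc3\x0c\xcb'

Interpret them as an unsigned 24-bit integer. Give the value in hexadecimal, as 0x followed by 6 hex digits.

0xC30CCB

Big-endian stores the most-significant byte at the lowest address.
The bytes are already most-significant first: 0xC30CCB.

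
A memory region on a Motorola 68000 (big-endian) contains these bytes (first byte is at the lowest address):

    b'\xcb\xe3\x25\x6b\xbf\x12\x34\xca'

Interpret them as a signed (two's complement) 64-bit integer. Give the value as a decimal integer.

-3755116519599491894

Big-endian stores the most-significant byte at the lowest address.
The bytes are already most-significant first: 0xCBE3256BBF1234CA.
Top bit is set, so as a signed 64-bit value this is 0xCBE3256BBF1234CA − 2^64 = -3755116519599491894.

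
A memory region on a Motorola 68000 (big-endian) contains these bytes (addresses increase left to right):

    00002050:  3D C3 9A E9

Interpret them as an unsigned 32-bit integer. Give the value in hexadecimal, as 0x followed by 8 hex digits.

Big-endian stores the most-significant byte at the lowest address.
The bytes are already most-significant first: 0x3DC39AE9.

0x3DC39AE9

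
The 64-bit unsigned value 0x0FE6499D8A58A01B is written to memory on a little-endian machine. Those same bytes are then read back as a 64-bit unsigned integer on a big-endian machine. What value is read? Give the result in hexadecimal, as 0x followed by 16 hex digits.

Stored little-endian, the bytes at ascending addresses are 1B A0 58 8A 9D 49 E6 0F.
Read back as big-endian, the last byte is least significant, giving 0x1BA0588A9D49E60F.

0x1BA0588A9D49E60F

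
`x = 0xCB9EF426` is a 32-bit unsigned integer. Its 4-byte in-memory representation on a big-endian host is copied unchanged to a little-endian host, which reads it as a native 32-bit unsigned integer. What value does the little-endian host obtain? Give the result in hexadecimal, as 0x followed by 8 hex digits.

Stored big-endian, the bytes at ascending addresses are CB 9E F4 26.
Read back as little-endian, the first byte is least significant, giving 0x26F49ECB.

0x26F49ECB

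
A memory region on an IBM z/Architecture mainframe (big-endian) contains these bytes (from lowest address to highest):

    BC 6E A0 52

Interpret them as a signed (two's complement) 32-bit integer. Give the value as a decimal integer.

Big-endian stores the most-significant byte at the lowest address.
The bytes are already most-significant first: 0xBC6EA052.
Top bit is set, so as a signed 32-bit value this is 0xBC6EA052 − 2^32 = -1133600686.

-1133600686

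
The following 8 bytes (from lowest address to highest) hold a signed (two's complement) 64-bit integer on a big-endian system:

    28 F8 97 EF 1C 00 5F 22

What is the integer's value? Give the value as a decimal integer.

Big-endian: lowest address holds the most-significant byte.
The bytes are already most-significant first: 0x28F897EF1C005F22.
0x28F897EF1C005F22 = 2952276608964124450.

2952276608964124450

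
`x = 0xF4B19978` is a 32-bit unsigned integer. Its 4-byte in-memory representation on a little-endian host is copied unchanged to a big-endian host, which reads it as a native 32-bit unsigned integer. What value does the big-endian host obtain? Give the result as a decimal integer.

Stored little-endian, the bytes at ascending addresses are 78 99 B1 F4.
Read back as big-endian, the last byte is least significant, giving 0x7899B1F4.
0x7899B1F4 = 2023338484.

2023338484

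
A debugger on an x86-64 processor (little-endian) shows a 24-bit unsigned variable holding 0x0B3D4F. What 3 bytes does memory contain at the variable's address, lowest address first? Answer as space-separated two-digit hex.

Split into bytes (most-significant first): 0B 3D 4F.
In little-endian order the low byte comes first in memory.
So at ascending addresses the bytes are 4F 3D 0B.

4F 3D 0B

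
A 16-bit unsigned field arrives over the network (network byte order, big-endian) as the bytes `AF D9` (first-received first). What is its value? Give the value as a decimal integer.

In big-endian order the high byte comes first in memory.
The bytes are already most-significant first: 0xAFD9.
0xAFD9 = 45017.

45017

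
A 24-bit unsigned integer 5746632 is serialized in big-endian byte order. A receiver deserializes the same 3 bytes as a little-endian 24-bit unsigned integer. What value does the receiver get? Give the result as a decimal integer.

13152087

5746632 in 24-bit hexadecimal is 0x57AFC8.
Stored big-endian, the bytes at ascending addresses are 57 AF C8.
Read back as little-endian, the first byte is least significant, giving 0xC8AF57.
0xC8AF57 = 13152087.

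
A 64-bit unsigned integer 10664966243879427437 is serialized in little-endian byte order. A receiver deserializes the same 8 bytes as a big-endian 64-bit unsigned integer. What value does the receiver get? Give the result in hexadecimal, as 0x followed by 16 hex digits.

10664966243879427437 in 64-bit hexadecimal is 0x9401924B1BF71D6D.
Stored little-endian, the bytes at ascending addresses are 6D 1D F7 1B 4B 92 01 94.
Read back as big-endian, the last byte is least significant, giving 0x6D1DF71B4B920194.

0x6D1DF71B4B920194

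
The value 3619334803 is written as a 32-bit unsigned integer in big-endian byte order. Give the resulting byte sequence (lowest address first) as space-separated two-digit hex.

3619334803 in hexadecimal, padded to 32 bits, is 0xD7BAAA93.
Split into bytes (most-significant first): D7 BA AA 93.
In big-endian order the high byte comes first in memory.
So the memory order matches the most-significant-first order: D7 BA AA 93.

D7 BA AA 93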